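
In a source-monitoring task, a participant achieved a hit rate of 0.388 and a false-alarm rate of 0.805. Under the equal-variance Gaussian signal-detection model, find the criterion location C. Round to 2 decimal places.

C = -0.29

Φ⁻¹(H) = -0.2845
Φ⁻¹(FA) = 0.8596
c = −½·[z(H) + z(FA)] = −0.5 × (-0.2845 + 0.8596) = -0.28755
c < 0: the participant has a liberal response bias.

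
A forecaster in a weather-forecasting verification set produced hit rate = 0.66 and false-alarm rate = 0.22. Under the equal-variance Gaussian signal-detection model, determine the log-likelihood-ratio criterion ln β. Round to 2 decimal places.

z(H) = 0.412
z(FA) = -0.772
ln β = −½·[z(H)² − z(FA)²] = −0.5 × (0.170 − 0.596) = 0.213

ln β = 0.21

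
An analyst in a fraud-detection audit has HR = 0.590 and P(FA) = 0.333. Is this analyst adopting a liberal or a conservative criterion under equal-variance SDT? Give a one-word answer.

conservative

z(H) = 0.228, z(FA) = -0.432
c = −½·(z(H) + z(FA)) = 0.102
c > 0 → conservative criterion (biased toward responding “no”).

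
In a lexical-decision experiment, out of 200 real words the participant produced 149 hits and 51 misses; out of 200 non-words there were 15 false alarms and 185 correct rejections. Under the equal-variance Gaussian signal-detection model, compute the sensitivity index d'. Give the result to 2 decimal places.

d' = 2.10

H = 149/200 = 0.7450
FA = 15/200 = 0.0750
z(H) = z(0.7450) = 0.6588
z(FA) = z(0.0750) = -1.4395
d' = z(H) − z(FA) = 0.6588 − (-1.4395) = 2.0983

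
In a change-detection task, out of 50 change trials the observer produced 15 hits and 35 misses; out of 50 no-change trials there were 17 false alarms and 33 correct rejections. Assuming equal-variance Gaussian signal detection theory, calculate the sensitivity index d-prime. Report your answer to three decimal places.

H = 15/50 = 0.3000
FA = 17/50 = 0.3400
z(0.3000) = -0.5244, z(0.3400) = -0.4125
d' = z(H) − z(FA) = -0.5244 − (-0.4125) = -0.1119

d-prime = -0.112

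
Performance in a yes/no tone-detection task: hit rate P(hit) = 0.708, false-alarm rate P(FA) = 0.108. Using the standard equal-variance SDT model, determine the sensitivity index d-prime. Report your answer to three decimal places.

z(H) = 0.5476
z(FA) = -1.2372
d' = z(H) − z(FA) = 0.5476 − (-1.2372) = 1.7848

d-prime = 1.785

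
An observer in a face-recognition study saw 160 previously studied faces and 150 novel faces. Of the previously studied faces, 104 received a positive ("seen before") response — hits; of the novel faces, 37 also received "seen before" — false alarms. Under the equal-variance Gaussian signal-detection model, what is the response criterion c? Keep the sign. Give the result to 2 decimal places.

H = 104/160 = 0.6500
FA = 37/150 = 0.2467
z(H) = 0.385
z(FA) = -0.685
c = −½·[z(H) + z(FA)] = −0.5 × (0.385 + (-0.685)) = 0.150
c > 0: the observer has a conservative response bias.

c = 0.15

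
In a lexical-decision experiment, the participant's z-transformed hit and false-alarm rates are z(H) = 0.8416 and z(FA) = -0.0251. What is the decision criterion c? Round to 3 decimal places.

c = -0.408

c = −½·[z(H) + z(FA)] = −½·(0.8416 + (-0.0251)) = -0.40825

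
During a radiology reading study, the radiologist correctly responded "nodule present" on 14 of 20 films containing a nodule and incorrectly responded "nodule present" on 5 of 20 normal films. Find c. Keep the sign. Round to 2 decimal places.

c = 0.08

H = 14/20 = 0.7000
FA = 5/20 = 0.2500
z(0.7000) = 0.5244, z(0.2500) = -0.6745
c = −½·[z(H) + z(FA)] = −0.5 × (0.5244 + (-0.6745)) = 0.07505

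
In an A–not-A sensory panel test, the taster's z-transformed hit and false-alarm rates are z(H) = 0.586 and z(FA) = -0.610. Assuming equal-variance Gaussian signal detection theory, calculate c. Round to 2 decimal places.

c = 0.01

c = −½·[z(H) + z(FA)] = −½·(0.586 + (-0.610)) = 0.012
c > 0: the taster has a conservative response bias.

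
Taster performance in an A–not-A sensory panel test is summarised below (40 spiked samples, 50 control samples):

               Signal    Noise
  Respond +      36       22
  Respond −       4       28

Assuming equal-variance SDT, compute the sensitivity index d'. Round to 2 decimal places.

d' = 1.43

H = 36/40 = 0.9000
FA = 22/50 = 0.4400
z(H) = z(0.9000) = 1.282
z(FA) = z(0.4400) = -0.151
d' = z(H) − z(FA) = 1.282 − (-0.151) = 1.433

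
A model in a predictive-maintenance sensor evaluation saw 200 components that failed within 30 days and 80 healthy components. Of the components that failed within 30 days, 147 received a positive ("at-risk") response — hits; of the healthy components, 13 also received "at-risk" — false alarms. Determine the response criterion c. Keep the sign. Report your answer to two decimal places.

c = 0.18

H = 147/200 = 0.7350
FA = 13/80 = 0.1625
z(H) = z(0.7350) = 0.628
z(FA) = z(0.1625) = -0.984
c = −½·[z(H) + z(FA)] = −0.5 × (0.628 + (-0.984)) = 0.178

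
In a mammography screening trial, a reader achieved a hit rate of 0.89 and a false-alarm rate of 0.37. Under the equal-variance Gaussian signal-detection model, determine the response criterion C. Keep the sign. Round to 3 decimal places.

Φ⁻¹(H) = 1.2265
Φ⁻¹(FA) = -0.3319
c = −½·[z(H) + z(FA)] = −0.5 × (1.2265 + (-0.3319)) = -0.4473

C = -0.447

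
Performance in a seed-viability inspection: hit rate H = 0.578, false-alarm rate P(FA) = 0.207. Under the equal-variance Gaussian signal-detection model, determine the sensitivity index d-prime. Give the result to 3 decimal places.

d-prime = 1.014

z(H) = z(0.578) = 0.1968
z(FA) = z(0.207) = -0.8169
d' = z(H) − z(FA) = 0.1968 − (-0.8169) = 1.0137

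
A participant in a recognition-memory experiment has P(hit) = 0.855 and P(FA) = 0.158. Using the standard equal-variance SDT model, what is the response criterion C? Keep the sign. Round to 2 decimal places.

C = -0.03

z(H) = z(0.855) = 1.0581
z(FA) = z(0.158) = -1.0027
c = −½·[z(H) + z(FA)] = −0.5 × (1.0581 + (-1.0027)) = -0.0277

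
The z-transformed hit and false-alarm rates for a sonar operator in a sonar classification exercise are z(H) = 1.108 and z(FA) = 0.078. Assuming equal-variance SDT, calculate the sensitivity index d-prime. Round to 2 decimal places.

d-prime = 1.03

d' = z(H) − z(FA) = 1.108 − 0.078 = 1.030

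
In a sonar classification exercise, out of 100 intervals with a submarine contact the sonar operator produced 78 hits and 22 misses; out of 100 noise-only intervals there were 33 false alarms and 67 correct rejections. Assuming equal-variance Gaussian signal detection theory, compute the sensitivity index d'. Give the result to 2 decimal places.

d' = 1.21

H = 78/100 = 0.7800
FA = 33/100 = 0.3300
z(H) = 0.772
z(FA) = -0.440
d' = z(H) − z(FA) = 0.772 − (-0.440) = 1.212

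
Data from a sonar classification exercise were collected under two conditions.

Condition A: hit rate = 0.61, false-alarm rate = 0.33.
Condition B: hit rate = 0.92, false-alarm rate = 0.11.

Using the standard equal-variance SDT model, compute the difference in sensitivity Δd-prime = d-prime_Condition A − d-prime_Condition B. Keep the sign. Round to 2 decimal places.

Condition A: z(0.61) = 0.279, z(0.33) = -0.440, d' = 0.719
Condition B: z(0.92) = 1.405, z(0.11) = -1.227, d' = 2.632
Δd' = d'_Condition A − d'_Condition B = 0.719 − 2.632 = -1.913
Condition B has the higher sensitivity.

Δd-prime = -1.91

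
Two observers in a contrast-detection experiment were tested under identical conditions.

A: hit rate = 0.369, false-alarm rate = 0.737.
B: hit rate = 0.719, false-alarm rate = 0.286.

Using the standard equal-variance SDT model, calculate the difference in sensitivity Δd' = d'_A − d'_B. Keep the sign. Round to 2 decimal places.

Δd' = -2.11

A: z(0.369) = -0.335, z(0.737) = 0.634, d' = -0.969
B: z(0.719) = 0.580, z(0.286) = -0.565, d' = 1.145
Δd' = d'_A − d'_B = -0.969 − 1.145 = -2.114
B has the higher sensitivity.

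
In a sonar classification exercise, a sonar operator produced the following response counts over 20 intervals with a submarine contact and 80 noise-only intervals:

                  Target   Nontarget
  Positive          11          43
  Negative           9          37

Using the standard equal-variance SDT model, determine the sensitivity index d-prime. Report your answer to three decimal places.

H = 11/20 = 0.5500
FA = 43/80 = 0.5375
z(0.5500) = 0.1257, z(0.5375) = 0.0941
d' = z(H) − z(FA) = 0.1257 − 0.0941 = 0.0316

d-prime = 0.032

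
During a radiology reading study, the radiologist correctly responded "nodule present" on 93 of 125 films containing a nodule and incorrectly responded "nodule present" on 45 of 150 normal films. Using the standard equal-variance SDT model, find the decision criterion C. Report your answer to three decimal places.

C = -0.066

H = 93/125 = 0.7440
FA = 45/150 = 0.3000
Φ⁻¹(0.7440) = 0.6557, Φ⁻¹(0.3000) = -0.5244
c = −½·[z(H) + z(FA)] = −0.5 × (0.6557 + (-0.5244)) = -0.06565
c < 0: the radiologist has a liberal response bias.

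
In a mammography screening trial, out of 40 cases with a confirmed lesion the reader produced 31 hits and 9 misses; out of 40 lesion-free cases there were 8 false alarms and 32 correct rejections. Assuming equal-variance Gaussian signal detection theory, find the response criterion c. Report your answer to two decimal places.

c = 0.04

H = 31/40 = 0.7750
FA = 8/40 = 0.2000
z(H) = 0.755
z(FA) = -0.842
c = −½·[z(H) + z(FA)] = −0.5 × (0.755 + (-0.842)) = 0.0435
c > 0: the reader has a conservative response bias.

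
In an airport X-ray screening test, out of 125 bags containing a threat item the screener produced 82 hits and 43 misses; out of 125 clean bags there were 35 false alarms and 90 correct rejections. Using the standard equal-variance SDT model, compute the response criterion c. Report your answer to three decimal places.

H = 82/125 = 0.6560
FA = 35/125 = 0.2800
z(H) = z(0.6560) = 0.4016
z(FA) = z(0.2800) = -0.5828
c = −½·[z(H) + z(FA)] = −0.5 × (0.4016 + (-0.5828)) = 0.0906

c = 0.091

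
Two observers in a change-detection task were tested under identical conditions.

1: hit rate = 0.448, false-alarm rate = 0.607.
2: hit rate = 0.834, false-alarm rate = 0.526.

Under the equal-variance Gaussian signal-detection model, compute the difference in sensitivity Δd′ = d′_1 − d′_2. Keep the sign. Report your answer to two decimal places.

Δd′ = -1.31

1: z(0.448) = -0.131, z(0.607) = 0.272, d' = -0.403
2: z(0.834) = 0.970, z(0.526) = 0.065, d' = 0.905
Δd' = d'_1 − d'_2 = -0.403 − 0.905 = -1.308
2 has the higher sensitivity.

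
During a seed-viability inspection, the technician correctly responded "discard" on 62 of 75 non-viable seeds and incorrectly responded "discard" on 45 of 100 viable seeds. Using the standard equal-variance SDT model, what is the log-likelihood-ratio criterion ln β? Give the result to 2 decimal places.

ln β = -0.43

H = 62/75 = 0.8267
FA = 45/100 = 0.4500
z(H) = z(0.8267) = 0.941
z(FA) = z(0.4500) = -0.126
ln β = −½·[z(H)² − z(FA)²] = −0.5 × (0.885 − 0.016) = -0.4345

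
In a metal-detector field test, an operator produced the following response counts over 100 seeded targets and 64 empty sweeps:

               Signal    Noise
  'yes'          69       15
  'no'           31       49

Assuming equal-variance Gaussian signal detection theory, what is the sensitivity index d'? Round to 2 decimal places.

H = 69/100 = 0.6900
FA = 15/64 = 0.2344
Φ⁻¹(H) = 0.496
Φ⁻¹(FA) = -0.724
d' = z(H) − z(FA) = 0.496 − (-0.724) = 1.220

d' = 1.22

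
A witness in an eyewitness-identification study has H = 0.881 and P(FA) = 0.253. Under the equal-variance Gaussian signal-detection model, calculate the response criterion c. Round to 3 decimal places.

c = -0.257

Φ⁻¹(0.881) = 1.1800, Φ⁻¹(0.253) = -0.6651
c = −½·[z(H) + z(FA)] = −0.5 × (1.1800 + (-0.6651)) = -0.25745
c < 0: the witness has a liberal response bias.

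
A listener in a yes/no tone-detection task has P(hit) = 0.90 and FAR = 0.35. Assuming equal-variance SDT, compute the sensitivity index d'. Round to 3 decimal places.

d' = 1.667

z(0.90) = 1.2816, z(0.35) = -0.3853
d' = z(H) − z(FA) = 1.2816 − (-0.3853) = 1.6669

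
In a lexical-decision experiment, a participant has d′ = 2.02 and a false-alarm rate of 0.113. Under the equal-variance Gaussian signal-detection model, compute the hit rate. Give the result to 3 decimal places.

hit rate = 0.791

z(false-alarm rate) = z(0.113) = -1.2107
z(H) = z(FA) + d' = -1.2107 + 2.02 = 0.8093
hit rate = Φ(0.8093) = 0.7908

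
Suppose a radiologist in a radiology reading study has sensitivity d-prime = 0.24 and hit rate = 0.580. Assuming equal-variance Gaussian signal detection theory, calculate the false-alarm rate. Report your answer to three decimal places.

false-alarm rate = 0.485

z(hit rate) = z(0.580) = 0.2019
z(FA) = z(H) − d' = 0.2019 − 0.24 = -0.0381
false-alarm rate = Φ(-0.0381) = 0.4848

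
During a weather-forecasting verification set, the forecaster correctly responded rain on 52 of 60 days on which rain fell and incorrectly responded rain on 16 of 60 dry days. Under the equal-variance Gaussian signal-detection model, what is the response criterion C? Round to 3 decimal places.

C = -0.244

H = 52/60 = 0.8667
FA = 16/60 = 0.2667
z(H) = z(0.8667) = 1.1109
z(FA) = z(0.2667) = -0.6228
c = −½·[z(H) + z(FA)] = −0.5 × (1.1109 + (-0.6228)) = -0.24405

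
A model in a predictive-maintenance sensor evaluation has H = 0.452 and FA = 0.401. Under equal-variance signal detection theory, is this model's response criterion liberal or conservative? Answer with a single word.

z(H) = -0.121, z(FA) = -0.251
c = −½·(z(H) + z(FA)) = 0.186
c > 0 → conservative criterion (biased toward responding “no”).

conservative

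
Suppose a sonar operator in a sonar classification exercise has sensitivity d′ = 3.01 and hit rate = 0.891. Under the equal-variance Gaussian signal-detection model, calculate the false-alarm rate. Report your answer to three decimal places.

false-alarm rate = 0.038

z(hit rate) = z(0.891) = 1.2319
z(FA) = z(H) − d' = 1.2319 − 3.01 = -1.7781
false-alarm rate = Φ(-1.7781) = 0.0377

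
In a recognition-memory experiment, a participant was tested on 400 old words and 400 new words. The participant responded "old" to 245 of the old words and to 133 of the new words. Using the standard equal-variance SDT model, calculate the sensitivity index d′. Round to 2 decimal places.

H = 245/400 = 0.6125
FA = 133/400 = 0.3325
Φ⁻¹(0.6125) = 0.286, Φ⁻¹(0.3325) = -0.433
d' = z(H) − z(FA) = 0.286 − (-0.433) = 0.719

d′ = 0.72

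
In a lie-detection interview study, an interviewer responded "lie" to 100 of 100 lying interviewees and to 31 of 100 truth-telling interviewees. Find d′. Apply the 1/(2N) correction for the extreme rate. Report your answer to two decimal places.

The hit rate is 100/100 = 1, so apply the 1/(2N) correction: H → 1 − 1/(2·100) = 0.99500.
z(H) = z(0.99500) = 2.576
z(FA) = z(0.31000) = -0.496
d' = 2.576 − (-0.496) = 3.072

d′ = 3.07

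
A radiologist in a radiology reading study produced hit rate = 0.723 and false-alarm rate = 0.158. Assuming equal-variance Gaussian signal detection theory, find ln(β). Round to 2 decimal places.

ln β = 0.33

z(H) = z(0.723) = 0.592
z(FA) = z(0.158) = -1.003
ln β = −½·[z(H)² − z(FA)²] = −0.5 × (0.350 − 1.006) = 0.328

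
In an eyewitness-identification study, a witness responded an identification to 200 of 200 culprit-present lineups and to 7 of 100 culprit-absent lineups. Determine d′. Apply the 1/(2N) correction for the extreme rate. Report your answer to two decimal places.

d′ = 4.28

The hit rate is 200/200 = 1, so apply the 1/(2N) correction: H → 1 − 1/(2·200) = 0.99750.
z(H) = z(0.99750) = 2.807
z(FA) = z(0.07000) = -1.476
d' = 2.807 − (-1.476) = 4.283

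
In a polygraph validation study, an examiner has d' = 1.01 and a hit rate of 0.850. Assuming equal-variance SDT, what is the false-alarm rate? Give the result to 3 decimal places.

z(hit rate) = z(0.850) = 1.0364
z(FA) = z(H) − d' = 1.0364 − 1.01 = 0.0264
false-alarm rate = Φ(0.0264) = 0.5105

false-alarm rate = 0.511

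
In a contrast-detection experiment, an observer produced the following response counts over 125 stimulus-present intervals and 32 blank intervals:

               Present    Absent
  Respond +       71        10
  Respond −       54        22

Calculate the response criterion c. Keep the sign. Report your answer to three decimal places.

c = 0.159

H = 71/125 = 0.5680
FA = 10/32 = 0.3125
z(H) = z(0.5680) = 0.1713
z(FA) = z(0.3125) = -0.4888
c = −½·[z(H) + z(FA)] = −0.5 × (0.1713 + (-0.4888)) = 0.15875
c > 0: the observer has a conservative response bias.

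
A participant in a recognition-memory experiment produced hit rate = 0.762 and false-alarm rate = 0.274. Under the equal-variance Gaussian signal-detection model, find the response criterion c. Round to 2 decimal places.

z(0.762) = 0.713, z(0.274) = -0.601
c = −½·[z(H) + z(FA)] = −0.5 × (0.713 + (-0.601)) = -0.056
c < 0: the participant has a liberal response bias.

c = -0.06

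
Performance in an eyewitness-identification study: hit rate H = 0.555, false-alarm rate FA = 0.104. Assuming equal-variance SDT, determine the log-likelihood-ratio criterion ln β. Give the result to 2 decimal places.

z(0.555) = 0.138, z(0.104) = -1.259
ln β = −½·[z(H)² − z(FA)²] = −0.5 × (0.019 − 1.585) = 0.783

ln β = 0.78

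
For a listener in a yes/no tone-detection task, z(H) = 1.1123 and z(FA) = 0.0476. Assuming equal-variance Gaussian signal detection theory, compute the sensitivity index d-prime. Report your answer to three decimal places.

d-prime = 1.065

d' = z(H) − z(FA) = 1.1123 − 0.0476 = 1.0647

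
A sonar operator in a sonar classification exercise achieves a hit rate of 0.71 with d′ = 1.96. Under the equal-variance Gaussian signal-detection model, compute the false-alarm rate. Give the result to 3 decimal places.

z(hit rate) = z(0.71) = 0.5534
z(FA) = z(H) − d' = 0.5534 − 1.96 = -1.4066
false-alarm rate = Φ(-1.4066) = 0.0798

false-alarm rate = 0.080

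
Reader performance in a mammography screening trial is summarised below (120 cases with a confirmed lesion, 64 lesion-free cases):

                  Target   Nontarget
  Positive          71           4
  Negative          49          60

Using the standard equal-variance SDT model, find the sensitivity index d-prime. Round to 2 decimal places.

H = 71/120 = 0.5917
FA = 4/64 = 0.0625
z(0.5917) = 0.232, z(0.0625) = -1.534
d' = z(H) − z(FA) = 0.232 − (-1.534) = 1.766

d-prime = 1.77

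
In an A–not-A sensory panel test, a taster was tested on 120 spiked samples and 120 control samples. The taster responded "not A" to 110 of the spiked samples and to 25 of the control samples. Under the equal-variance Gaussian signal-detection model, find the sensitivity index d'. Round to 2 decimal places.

d' = 2.20

H = 110/120 = 0.9167
FA = 25/120 = 0.2083
Φ⁻¹(H) = 1.383
Φ⁻¹(FA) = -0.812
d' = z(H) − z(FA) = 1.383 − (-0.812) = 2.195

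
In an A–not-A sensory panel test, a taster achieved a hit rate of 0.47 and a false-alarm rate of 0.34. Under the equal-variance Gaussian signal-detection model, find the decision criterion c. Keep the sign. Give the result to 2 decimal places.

c = 0.24

z(H) = z(0.47) = -0.0753
z(FA) = z(0.34) = -0.4125
c = −½·[z(H) + z(FA)] = −0.5 × (-0.0753 + (-0.4125)) = 0.2439
c > 0: the taster has a conservative response bias.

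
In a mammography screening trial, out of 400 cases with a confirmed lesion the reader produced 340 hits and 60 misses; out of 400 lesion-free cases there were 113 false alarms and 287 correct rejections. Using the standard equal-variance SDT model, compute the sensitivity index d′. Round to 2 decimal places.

d′ = 1.61

H = 340/400 = 0.8500
FA = 113/400 = 0.2825
z(0.8500) = 1.036, z(0.2825) = -0.575
d' = z(H) − z(FA) = 1.036 − (-0.575) = 1.611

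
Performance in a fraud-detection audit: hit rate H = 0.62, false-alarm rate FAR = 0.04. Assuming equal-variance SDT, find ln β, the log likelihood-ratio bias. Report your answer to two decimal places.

z(H) = 0.305
z(FA) = -1.751
ln β = −½·[z(H)² − z(FA)²] = −0.5 × (0.093 − 3.066) = 1.4865

ln β = 1.49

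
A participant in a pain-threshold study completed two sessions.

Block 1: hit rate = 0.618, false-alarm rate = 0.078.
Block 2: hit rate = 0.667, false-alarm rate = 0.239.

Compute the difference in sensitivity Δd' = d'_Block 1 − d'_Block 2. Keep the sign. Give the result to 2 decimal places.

Δd' = 0.58

Block 1: z(0.618) = 0.300, z(0.078) = -1.419, d' = 1.719
Block 2: z(0.667) = 0.432, z(0.239) = -0.710, d' = 1.142
Δd' = d'_Block 1 − d'_Block 2 = 1.719 − 1.142 = 0.577
Block 1 has the higher sensitivity.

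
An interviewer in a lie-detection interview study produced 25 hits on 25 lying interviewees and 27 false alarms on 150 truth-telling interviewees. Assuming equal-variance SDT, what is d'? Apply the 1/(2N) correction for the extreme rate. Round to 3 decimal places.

d' = 2.969

The hit rate is 25/25 = 1, so apply the 1/(2N) correction: H → 1 − 1/(2·25) = 0.98000.
z(H) = z(0.98000) = 2.0537
z(FA) = z(0.18000) = -0.9154
d' = 2.0537 − (-0.9154) = 2.9691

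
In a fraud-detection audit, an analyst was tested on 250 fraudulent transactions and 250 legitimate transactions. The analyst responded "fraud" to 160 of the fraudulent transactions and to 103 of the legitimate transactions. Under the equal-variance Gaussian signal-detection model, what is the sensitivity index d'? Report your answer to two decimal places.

d' = 0.58

H = 160/250 = 0.6400
FA = 103/250 = 0.4120
z(H) = 0.3585
z(FA) = -0.2224
d' = z(H) − z(FA) = 0.3585 − (-0.2224) = 0.5809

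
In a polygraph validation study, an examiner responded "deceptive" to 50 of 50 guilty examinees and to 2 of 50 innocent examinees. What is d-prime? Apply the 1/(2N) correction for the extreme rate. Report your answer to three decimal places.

d-prime = 4.077

The hit rate is 50/50 = 1, so apply the 1/(2N) correction: H → 1 − 1/(2·50) = 0.99000.
z(H) = z(0.99000) = 2.3263
z(FA) = z(0.04000) = -1.7507
d' = 2.3263 − (-1.7507) = 4.0770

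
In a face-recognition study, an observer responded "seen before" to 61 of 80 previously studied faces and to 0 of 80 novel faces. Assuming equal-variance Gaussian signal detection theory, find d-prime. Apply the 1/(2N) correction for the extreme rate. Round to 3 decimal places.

d-prime = 3.212

The false-alarm rate is 0/80 = 0, so apply the 1/(2N) correction: FA → 1/(2·80) = 0.00625.
z(H) = z(0.76250) = 0.7144
z(FA) = z(0.00625) = -2.4977
d' = 0.7144 − (-2.4977) = 3.2121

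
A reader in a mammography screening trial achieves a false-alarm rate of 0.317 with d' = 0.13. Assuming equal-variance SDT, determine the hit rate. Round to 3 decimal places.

z(false-alarm rate) = z(0.317) = -0.4761
z(H) = z(FA) + d' = -0.4761 + 0.13 = -0.3461
hit rate = Φ(-0.3461) = 0.3646

hit rate = 0.365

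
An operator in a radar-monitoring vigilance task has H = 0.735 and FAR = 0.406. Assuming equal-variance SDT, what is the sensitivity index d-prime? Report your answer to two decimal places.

z(H) = z(0.735) = 0.6280
z(FA) = z(0.406) = -0.2378
d' = z(H) − z(FA) = 0.6280 − (-0.2378) = 0.8658

d-prime = 0.87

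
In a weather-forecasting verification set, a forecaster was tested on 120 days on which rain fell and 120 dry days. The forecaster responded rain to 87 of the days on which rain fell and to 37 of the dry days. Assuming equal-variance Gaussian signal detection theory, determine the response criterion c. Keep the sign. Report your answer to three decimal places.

c = -0.049

H = 87/120 = 0.7250
FA = 37/120 = 0.3083
z(0.7250) = 0.5978, z(0.3083) = -0.5007
c = −½·[z(H) + z(FA)] = −0.5 × (0.5978 + (-0.5007)) = -0.04855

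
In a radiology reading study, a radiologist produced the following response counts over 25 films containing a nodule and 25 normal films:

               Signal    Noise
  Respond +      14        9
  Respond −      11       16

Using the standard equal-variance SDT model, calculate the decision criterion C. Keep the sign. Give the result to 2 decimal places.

C = 0.10

H = 14/25 = 0.5600
FA = 9/25 = 0.3600
z(H) = z(0.5600) = 0.1510
z(FA) = z(0.3600) = -0.3585
c = −½·[z(H) + z(FA)] = −0.5 × (0.1510 + (-0.3585)) = 0.10375
c > 0: the radiologist has a conservative response bias.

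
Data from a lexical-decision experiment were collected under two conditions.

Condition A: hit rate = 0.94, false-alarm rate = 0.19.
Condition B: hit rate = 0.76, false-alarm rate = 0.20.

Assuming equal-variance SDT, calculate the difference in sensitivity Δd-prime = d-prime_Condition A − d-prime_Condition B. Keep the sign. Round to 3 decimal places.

Δd-prime = 0.885

Condition A: z(0.94) = 1.5548, z(0.19) = -0.8779, d' = 2.4327
Condition B: z(0.76) = 0.7063, z(0.20) = -0.8416, d' = 1.5479
Δd' = d'_Condition A − d'_Condition B = 2.4327 − 1.5479 = 0.8848
Condition A has the higher sensitivity.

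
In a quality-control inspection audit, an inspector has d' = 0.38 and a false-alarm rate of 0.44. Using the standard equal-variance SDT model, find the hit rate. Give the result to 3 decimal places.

z(false-alarm rate) = z(0.44) = -0.1510
z(H) = z(FA) + d' = -0.1510 + 0.38 = 0.2290
hit rate = Φ(0.2290) = 0.5906

hit rate = 0.591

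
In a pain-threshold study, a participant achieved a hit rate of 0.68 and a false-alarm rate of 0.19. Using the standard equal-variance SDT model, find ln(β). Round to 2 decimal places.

ln β = 0.28

Φ⁻¹(H) = Φ⁻¹(0.68) = 0.468
Φ⁻¹(FA) = Φ⁻¹(0.19) = -0.878
ln β = −½·[z(H)² − z(FA)²] = −0.5 × (0.219 − 0.771) = 0.276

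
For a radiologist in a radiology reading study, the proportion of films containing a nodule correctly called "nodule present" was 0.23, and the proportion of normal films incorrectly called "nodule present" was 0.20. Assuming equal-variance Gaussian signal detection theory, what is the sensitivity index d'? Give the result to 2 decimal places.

z(0.23) = -0.739, z(0.20) = -0.842
d' = z(H) − z(FA) = -0.739 − (-0.842) = 0.103

d' = 0.10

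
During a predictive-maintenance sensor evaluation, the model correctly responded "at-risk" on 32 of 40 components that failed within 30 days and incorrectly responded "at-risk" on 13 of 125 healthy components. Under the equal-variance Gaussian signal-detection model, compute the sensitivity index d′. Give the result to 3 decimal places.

H = 32/40 = 0.8000
FA = 13/125 = 0.1040
z(H) = z(0.8000) = 0.8416
z(FA) = z(0.1040) = -1.2591
d' = z(H) − z(FA) = 0.8416 − (-1.2591) = 2.1007

d′ = 2.101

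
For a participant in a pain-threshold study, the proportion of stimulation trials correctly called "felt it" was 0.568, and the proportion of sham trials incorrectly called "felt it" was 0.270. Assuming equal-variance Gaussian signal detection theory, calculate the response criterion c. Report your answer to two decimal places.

Φ⁻¹(H) = Φ⁻¹(0.568) = 0.171
Φ⁻¹(FA) = Φ⁻¹(0.270) = -0.613
c = −½·[z(H) + z(FA)] = −0.5 × (0.171 + (-0.613)) = 0.221

c = 0.22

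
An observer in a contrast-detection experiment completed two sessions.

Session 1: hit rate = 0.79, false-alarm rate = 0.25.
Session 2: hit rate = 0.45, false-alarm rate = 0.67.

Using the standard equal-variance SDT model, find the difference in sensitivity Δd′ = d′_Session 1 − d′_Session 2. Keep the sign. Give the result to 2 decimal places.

Session 1: z(0.79) = 0.806, z(0.25) = -0.674, d' = 1.480
Session 2: z(0.45) = -0.126, z(0.67) = 0.440, d' = -0.566
Δd' = d'_Session 1 − d'_Session 2 = 1.480 − (-0.566) = 2.046
Session 1 has the higher sensitivity.

Δd′ = 2.05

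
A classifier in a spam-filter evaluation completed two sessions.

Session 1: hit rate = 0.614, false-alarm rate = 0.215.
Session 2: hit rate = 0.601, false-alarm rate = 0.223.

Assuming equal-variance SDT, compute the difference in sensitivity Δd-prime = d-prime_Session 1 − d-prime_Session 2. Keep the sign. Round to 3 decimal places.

Δd-prime = 0.061

Session 1: z(0.614) = 0.2898, z(0.215) = -0.7892, d' = 1.0790
Session 2: z(0.601) = 0.2559, z(0.223) = -0.7621, d' = 1.0180
Δd' = d'_Session 1 − d'_Session 2 = 1.0790 − 1.0180 = 0.0610
Session 1 has the higher sensitivity.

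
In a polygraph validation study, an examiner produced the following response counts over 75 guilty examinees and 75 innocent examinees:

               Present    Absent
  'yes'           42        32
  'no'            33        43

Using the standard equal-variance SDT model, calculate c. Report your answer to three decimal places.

c = 0.017

H = 42/75 = 0.5600
FA = 32/75 = 0.4267
z(0.5600) = 0.1510, z(0.4267) = -0.1848
c = −½·[z(H) + z(FA)] = −0.5 × (0.1510 + (-0.1848)) = 0.0169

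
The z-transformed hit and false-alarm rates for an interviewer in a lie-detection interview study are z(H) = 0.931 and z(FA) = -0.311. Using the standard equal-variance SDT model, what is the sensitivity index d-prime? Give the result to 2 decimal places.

d' = z(H) − z(FA) = 0.931 − (-0.311) = 1.242

d-prime = 1.24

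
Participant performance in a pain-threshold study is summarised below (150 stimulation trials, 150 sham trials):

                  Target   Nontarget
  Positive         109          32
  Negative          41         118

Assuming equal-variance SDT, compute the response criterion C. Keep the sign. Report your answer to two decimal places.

C = 0.10

H = 109/150 = 0.7267
FA = 32/150 = 0.2133
z(H) = z(0.7267) = 0.6029
z(FA) = z(0.2133) = -0.7950
c = −½·[z(H) + z(FA)] = −0.5 × (0.6029 + (-0.7950)) = 0.09605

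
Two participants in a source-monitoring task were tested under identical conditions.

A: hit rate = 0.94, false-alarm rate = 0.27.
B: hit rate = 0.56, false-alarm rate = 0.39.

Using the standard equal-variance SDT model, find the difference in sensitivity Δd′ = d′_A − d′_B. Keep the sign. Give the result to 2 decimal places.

A: z(0.94) = 1.555, z(0.27) = -0.613, d' = 2.168
B: z(0.56) = 0.151, z(0.39) = -0.279, d' = 0.430
Δd' = d'_A − d'_B = 2.168 − 0.430 = 1.738
A has the higher sensitivity.

Δd′ = 1.74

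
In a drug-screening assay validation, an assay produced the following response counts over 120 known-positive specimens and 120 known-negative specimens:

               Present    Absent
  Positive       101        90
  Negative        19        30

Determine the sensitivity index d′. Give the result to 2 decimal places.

H = 101/120 = 0.8417
FA = 90/120 = 0.7500
z(H) = z(0.8417) = 1.001
z(FA) = z(0.7500) = 0.674
d' = z(H) − z(FA) = 1.001 − 0.674 = 0.327

d′ = 0.33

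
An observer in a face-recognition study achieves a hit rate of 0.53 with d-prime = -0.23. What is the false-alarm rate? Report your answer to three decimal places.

z(hit rate) = z(0.53) = 0.0753
z(FA) = z(H) − d' = 0.0753 − (-0.23) = 0.3053
false-alarm rate = Φ(0.3053) = 0.6199

false-alarm rate = 0.620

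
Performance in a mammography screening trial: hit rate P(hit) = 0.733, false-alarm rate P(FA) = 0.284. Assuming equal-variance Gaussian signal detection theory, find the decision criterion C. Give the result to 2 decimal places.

z(0.733) = 0.6219, z(0.284) = -0.5710
c = −½·[z(H) + z(FA)] = −0.5 × (0.6219 + (-0.5710)) = -0.02545
c < 0: the reader has a liberal response bias.

C = -0.03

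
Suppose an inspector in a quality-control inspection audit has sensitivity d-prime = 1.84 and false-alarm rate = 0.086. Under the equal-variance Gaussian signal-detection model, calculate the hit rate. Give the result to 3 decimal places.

hit rate = 0.682

z(false-alarm rate) = z(0.086) = -1.3658
z(H) = z(FA) + d' = -1.3658 + 1.84 = 0.4742
hit rate = Φ(0.4742) = 0.6823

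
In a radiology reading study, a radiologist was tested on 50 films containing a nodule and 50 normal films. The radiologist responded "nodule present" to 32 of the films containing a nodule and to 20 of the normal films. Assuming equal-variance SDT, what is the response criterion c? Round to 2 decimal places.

H = 32/50 = 0.6400
FA = 20/50 = 0.4000
z(0.6400) = 0.3585, z(0.4000) = -0.2533
c = −½·[z(H) + z(FA)] = −0.5 × (0.3585 + (-0.2533)) = -0.0526

c = -0.05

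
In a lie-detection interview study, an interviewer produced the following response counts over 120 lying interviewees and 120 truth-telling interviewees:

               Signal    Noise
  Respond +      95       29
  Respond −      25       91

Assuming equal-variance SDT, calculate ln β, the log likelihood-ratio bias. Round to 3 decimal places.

H = 95/120 = 0.7917
FA = 29/120 = 0.2417
Φ⁻¹(H) = Φ⁻¹(0.7917) = 0.8123
Φ⁻¹(FA) = Φ⁻¹(0.2417) = -0.7008
ln β = −½·[z(H)² − z(FA)²] = −0.5 × (0.6598 − 0.4911) = -0.08435

ln β = -0.084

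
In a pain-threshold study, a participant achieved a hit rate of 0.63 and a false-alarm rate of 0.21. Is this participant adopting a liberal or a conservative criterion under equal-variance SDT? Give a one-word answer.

conservative

z(H) = 0.332, z(FA) = -0.806
c = −½·(z(H) + z(FA)) = 0.237
c > 0 → conservative criterion (biased toward responding “no”).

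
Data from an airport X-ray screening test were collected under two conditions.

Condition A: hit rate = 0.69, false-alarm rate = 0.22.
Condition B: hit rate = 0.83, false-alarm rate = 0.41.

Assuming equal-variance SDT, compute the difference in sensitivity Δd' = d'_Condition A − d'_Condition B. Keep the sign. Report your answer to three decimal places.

Δd' = 0.086

Condition A: z(0.69) = 0.4959, z(0.22) = -0.7722, d' = 1.2681
Condition B: z(0.83) = 0.9542, z(0.41) = -0.2275, d' = 1.1817
Δd' = d'_Condition A − d'_Condition B = 1.2681 − 1.1817 = 0.0864
Condition A has the higher sensitivity.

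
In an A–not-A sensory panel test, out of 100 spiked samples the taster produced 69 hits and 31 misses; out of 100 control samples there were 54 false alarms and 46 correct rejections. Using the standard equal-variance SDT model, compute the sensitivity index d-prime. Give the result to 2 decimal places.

H = 69/100 = 0.6900
FA = 54/100 = 0.5400
z(H) = z(0.6900) = 0.4959
z(FA) = z(0.5400) = 0.1004
d' = z(H) − z(FA) = 0.4959 − 0.1004 = 0.3955

d-prime = 0.40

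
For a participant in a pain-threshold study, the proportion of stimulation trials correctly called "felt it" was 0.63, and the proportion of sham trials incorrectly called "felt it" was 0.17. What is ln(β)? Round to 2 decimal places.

ln β = 0.40

z(H) = z(0.63) = 0.332
z(FA) = z(0.17) = -0.954
ln β = −½·[z(H)² − z(FA)²] = −0.5 × (0.110 − 0.910) = 0.400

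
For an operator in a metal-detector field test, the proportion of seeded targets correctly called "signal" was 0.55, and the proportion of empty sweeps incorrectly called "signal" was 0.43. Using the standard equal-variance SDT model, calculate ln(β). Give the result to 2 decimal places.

ln β = 0.01

z(H) = 0.126
z(FA) = -0.176
ln β = −½·[z(H)² − z(FA)²] = −0.5 × (0.016 − 0.031) = 0.0075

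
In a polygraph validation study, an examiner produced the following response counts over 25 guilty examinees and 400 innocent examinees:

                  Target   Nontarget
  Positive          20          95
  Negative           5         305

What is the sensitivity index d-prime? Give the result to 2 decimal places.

H = 20/25 = 0.8000
FA = 95/400 = 0.2375
Φ⁻¹(H) = Φ⁻¹(0.8000) = 0.8416
Φ⁻¹(FA) = Φ⁻¹(0.2375) = -0.7144
d' = z(H) − z(FA) = 0.8416 − (-0.7144) = 1.5560

d-prime = 1.56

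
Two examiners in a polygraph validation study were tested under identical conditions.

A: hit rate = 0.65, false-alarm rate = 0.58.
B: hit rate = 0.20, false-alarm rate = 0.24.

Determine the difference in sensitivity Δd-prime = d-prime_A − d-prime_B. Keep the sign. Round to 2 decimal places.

A: z(0.65) = 0.385, z(0.58) = 0.202, d' = 0.183
B: z(0.20) = -0.842, z(0.24) = -0.706, d' = -0.136
Δd' = d'_A − d'_B = 0.183 − (-0.136) = 0.319
A has the higher sensitivity.

Δd-prime = 0.32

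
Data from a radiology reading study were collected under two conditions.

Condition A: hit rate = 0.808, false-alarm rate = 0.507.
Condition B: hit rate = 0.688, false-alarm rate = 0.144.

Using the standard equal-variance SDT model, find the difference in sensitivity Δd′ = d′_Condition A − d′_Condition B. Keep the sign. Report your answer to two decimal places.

Condition A: z(0.808) = 0.871, z(0.507) = 0.018, d' = 0.853
Condition B: z(0.688) = 0.490, z(0.144) = -1.063, d' = 1.553
Δd' = d'_Condition A − d'_Condition B = 0.853 − 1.553 = -0.700
Condition B has the higher sensitivity.

Δd′ = -0.70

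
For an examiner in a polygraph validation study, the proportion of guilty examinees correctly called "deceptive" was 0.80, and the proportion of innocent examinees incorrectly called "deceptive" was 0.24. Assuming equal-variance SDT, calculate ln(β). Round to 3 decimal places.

ln β = -0.105

Φ⁻¹(0.80) = 0.8416, Φ⁻¹(0.24) = -0.7063
ln β = −½·[z(H)² − z(FA)²] = −0.5 × (0.7083 − 0.4989) = -0.1047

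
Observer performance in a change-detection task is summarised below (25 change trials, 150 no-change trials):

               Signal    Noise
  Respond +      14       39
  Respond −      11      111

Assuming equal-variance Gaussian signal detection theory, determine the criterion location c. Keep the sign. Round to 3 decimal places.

H = 14/25 = 0.5600
FA = 39/150 = 0.2600
z(H) = z(0.5600) = 0.1510
z(FA) = z(0.2600) = -0.6433
c = −½·[z(H) + z(FA)] = −0.5 × (0.1510 + (-0.6433)) = 0.24615

c = 0.246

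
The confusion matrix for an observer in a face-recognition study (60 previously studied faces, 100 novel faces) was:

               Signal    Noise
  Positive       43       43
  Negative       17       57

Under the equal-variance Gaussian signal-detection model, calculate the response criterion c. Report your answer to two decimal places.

c = -0.20

H = 43/60 = 0.7167
FA = 43/100 = 0.4300
z(0.7167) = 0.573, z(0.4300) = -0.176
c = −½·[z(H) + z(FA)] = −0.5 × (0.573 + (-0.176)) = -0.1985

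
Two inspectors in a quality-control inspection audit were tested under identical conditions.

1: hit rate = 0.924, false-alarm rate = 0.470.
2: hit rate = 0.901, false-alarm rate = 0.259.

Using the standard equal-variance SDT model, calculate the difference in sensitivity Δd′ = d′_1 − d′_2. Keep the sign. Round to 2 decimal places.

1: z(0.924) = 1.433, z(0.470) = -0.075, d' = 1.508
2: z(0.901) = 1.287, z(0.259) = -0.646, d' = 1.933
Δd' = d'_1 − d'_2 = 1.508 − 1.933 = -0.425
2 has the higher sensitivity.

Δd′ = -0.43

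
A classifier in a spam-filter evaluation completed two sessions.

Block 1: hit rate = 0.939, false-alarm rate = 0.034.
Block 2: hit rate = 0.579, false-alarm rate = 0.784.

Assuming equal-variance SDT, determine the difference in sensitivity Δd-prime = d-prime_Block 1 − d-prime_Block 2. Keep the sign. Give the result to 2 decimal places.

Δd-prime = 3.96

Block 1: z(0.939) = 1.546, z(0.034) = -1.825, d' = 3.371
Block 2: z(0.579) = 0.199, z(0.784) = 0.786, d' = -0.587
Δd' = d'_Block 1 − d'_Block 2 = 3.371 − (-0.587) = 3.958
Block 1 has the higher sensitivity.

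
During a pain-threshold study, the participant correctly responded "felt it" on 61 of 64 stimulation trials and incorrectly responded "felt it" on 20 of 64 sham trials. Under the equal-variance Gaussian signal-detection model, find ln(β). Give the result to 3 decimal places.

H = 61/64 = 0.9531
FA = 20/64 = 0.3125
z(0.9531) = 1.6757, z(0.3125) = -0.4888
ln β = −½·[z(H)² − z(FA)²] = −0.5 × (2.8080 − 0.2389) = -1.28455

ln β = -1.285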